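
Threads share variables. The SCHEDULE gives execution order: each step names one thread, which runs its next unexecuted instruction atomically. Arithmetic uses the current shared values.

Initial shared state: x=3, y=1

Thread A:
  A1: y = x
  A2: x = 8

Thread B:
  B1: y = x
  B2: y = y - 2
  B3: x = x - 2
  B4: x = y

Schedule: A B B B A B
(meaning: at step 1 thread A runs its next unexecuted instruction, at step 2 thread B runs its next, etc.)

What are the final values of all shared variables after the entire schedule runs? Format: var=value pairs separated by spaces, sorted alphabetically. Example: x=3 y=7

Step 1: thread A executes A1 (y = x). Shared: x=3 y=3. PCs: A@1 B@0
Step 2: thread B executes B1 (y = x). Shared: x=3 y=3. PCs: A@1 B@1
Step 3: thread B executes B2 (y = y - 2). Shared: x=3 y=1. PCs: A@1 B@2
Step 4: thread B executes B3 (x = x - 2). Shared: x=1 y=1. PCs: A@1 B@3
Step 5: thread A executes A2 (x = 8). Shared: x=8 y=1. PCs: A@2 B@3
Step 6: thread B executes B4 (x = y). Shared: x=1 y=1. PCs: A@2 B@4

Answer: x=1 y=1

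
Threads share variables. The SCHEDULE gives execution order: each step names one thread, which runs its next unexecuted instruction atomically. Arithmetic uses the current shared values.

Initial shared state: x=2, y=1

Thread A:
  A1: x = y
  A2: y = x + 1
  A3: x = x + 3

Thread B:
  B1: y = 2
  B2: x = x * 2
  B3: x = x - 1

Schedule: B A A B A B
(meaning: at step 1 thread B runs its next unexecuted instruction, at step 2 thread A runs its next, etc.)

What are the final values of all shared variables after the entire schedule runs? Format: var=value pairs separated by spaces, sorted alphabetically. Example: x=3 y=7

Step 1: thread B executes B1 (y = 2). Shared: x=2 y=2. PCs: A@0 B@1
Step 2: thread A executes A1 (x = y). Shared: x=2 y=2. PCs: A@1 B@1
Step 3: thread A executes A2 (y = x + 1). Shared: x=2 y=3. PCs: A@2 B@1
Step 4: thread B executes B2 (x = x * 2). Shared: x=4 y=3. PCs: A@2 B@2
Step 5: thread A executes A3 (x = x + 3). Shared: x=7 y=3. PCs: A@3 B@2
Step 6: thread B executes B3 (x = x - 1). Shared: x=6 y=3. PCs: A@3 B@3

Answer: x=6 y=3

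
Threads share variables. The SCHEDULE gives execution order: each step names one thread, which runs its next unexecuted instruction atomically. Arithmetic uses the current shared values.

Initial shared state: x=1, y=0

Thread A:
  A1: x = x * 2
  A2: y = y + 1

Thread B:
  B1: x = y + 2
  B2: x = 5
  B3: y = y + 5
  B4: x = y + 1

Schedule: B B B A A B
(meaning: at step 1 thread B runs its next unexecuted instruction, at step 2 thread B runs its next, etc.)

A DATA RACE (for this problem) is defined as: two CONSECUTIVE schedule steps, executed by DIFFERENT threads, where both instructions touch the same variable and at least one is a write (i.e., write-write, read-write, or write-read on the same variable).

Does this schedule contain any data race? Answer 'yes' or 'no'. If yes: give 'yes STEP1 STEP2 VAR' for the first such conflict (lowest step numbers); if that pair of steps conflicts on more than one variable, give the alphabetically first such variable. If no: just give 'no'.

Steps 1,2: same thread (B). No race.
Steps 2,3: same thread (B). No race.
Steps 3,4: B(r=y,w=y) vs A(r=x,w=x). No conflict.
Steps 4,5: same thread (A). No race.
Steps 5,6: A(y = y + 1) vs B(x = y + 1). RACE on y (W-R).
First conflict at steps 5,6.

Answer: yes 5 6 y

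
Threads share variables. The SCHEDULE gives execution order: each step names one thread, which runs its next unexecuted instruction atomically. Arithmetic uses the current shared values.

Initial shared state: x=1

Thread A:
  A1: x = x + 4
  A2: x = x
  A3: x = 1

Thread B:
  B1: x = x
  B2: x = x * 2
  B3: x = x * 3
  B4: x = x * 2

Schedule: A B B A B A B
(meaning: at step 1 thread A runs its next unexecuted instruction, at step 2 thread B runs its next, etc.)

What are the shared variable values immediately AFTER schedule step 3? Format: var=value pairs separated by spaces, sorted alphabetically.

Step 1: thread A executes A1 (x = x + 4). Shared: x=5. PCs: A@1 B@0
Step 2: thread B executes B1 (x = x). Shared: x=5. PCs: A@1 B@1
Step 3: thread B executes B2 (x = x * 2). Shared: x=10. PCs: A@1 B@2

Answer: x=10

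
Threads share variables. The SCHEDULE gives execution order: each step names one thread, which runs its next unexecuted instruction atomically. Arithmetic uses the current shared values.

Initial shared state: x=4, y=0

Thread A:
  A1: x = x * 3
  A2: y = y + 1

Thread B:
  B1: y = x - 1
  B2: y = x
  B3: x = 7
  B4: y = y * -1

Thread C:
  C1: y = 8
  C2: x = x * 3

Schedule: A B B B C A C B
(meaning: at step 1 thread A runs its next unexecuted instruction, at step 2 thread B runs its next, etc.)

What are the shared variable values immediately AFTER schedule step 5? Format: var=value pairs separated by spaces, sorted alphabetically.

Step 1: thread A executes A1 (x = x * 3). Shared: x=12 y=0. PCs: A@1 B@0 C@0
Step 2: thread B executes B1 (y = x - 1). Shared: x=12 y=11. PCs: A@1 B@1 C@0
Step 3: thread B executes B2 (y = x). Shared: x=12 y=12. PCs: A@1 B@2 C@0
Step 4: thread B executes B3 (x = 7). Shared: x=7 y=12. PCs: A@1 B@3 C@0
Step 5: thread C executes C1 (y = 8). Shared: x=7 y=8. PCs: A@1 B@3 C@1

Answer: x=7 y=8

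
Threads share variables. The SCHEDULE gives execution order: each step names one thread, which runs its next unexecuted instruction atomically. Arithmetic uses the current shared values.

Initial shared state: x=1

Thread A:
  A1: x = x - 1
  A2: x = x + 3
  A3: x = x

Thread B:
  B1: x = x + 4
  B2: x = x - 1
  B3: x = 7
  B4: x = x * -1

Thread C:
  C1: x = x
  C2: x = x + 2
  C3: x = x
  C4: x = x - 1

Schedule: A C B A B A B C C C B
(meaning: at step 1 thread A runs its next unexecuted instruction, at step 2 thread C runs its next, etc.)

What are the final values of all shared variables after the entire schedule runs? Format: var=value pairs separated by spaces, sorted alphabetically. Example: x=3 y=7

Step 1: thread A executes A1 (x = x - 1). Shared: x=0. PCs: A@1 B@0 C@0
Step 2: thread C executes C1 (x = x). Shared: x=0. PCs: A@1 B@0 C@1
Step 3: thread B executes B1 (x = x + 4). Shared: x=4. PCs: A@1 B@1 C@1
Step 4: thread A executes A2 (x = x + 3). Shared: x=7. PCs: A@2 B@1 C@1
Step 5: thread B executes B2 (x = x - 1). Shared: x=6. PCs: A@2 B@2 C@1
Step 6: thread A executes A3 (x = x). Shared: x=6. PCs: A@3 B@2 C@1
Step 7: thread B executes B3 (x = 7). Shared: x=7. PCs: A@3 B@3 C@1
Step 8: thread C executes C2 (x = x + 2). Shared: x=9. PCs: A@3 B@3 C@2
Step 9: thread C executes C3 (x = x). Shared: x=9. PCs: A@3 B@3 C@3
Step 10: thread C executes C4 (x = x - 1). Shared: x=8. PCs: A@3 B@3 C@4
Step 11: thread B executes B4 (x = x * -1). Shared: x=-8. PCs: A@3 B@4 C@4

Answer: x=-8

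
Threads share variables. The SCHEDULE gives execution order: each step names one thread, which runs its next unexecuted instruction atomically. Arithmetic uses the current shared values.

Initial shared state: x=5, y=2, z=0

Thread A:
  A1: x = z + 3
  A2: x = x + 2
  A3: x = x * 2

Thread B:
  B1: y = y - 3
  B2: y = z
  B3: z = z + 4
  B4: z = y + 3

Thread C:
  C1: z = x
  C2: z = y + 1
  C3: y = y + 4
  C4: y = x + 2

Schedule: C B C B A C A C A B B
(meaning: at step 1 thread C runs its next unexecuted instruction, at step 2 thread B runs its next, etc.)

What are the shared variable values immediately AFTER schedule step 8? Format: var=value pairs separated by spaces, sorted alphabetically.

Answer: x=5 y=7 z=0

Derivation:
Step 1: thread C executes C1 (z = x). Shared: x=5 y=2 z=5. PCs: A@0 B@0 C@1
Step 2: thread B executes B1 (y = y - 3). Shared: x=5 y=-1 z=5. PCs: A@0 B@1 C@1
Step 3: thread C executes C2 (z = y + 1). Shared: x=5 y=-1 z=0. PCs: A@0 B@1 C@2
Step 4: thread B executes B2 (y = z). Shared: x=5 y=0 z=0. PCs: A@0 B@2 C@2
Step 5: thread A executes A1 (x = z + 3). Shared: x=3 y=0 z=0. PCs: A@1 B@2 C@2
Step 6: thread C executes C3 (y = y + 4). Shared: x=3 y=4 z=0. PCs: A@1 B@2 C@3
Step 7: thread A executes A2 (x = x + 2). Shared: x=5 y=4 z=0. PCs: A@2 B@2 C@3
Step 8: thread C executes C4 (y = x + 2). Shared: x=5 y=7 z=0. PCs: A@2 B@2 C@4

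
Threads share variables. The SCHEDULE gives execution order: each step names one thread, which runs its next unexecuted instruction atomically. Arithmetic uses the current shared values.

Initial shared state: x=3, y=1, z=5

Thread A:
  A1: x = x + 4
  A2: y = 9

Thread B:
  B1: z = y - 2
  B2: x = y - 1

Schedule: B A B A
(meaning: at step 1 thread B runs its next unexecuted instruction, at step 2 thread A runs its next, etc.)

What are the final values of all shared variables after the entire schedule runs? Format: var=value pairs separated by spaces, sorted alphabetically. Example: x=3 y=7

Step 1: thread B executes B1 (z = y - 2). Shared: x=3 y=1 z=-1. PCs: A@0 B@1
Step 2: thread A executes A1 (x = x + 4). Shared: x=7 y=1 z=-1. PCs: A@1 B@1
Step 3: thread B executes B2 (x = y - 1). Shared: x=0 y=1 z=-1. PCs: A@1 B@2
Step 4: thread A executes A2 (y = 9). Shared: x=0 y=9 z=-1. PCs: A@2 B@2

Answer: x=0 y=9 z=-1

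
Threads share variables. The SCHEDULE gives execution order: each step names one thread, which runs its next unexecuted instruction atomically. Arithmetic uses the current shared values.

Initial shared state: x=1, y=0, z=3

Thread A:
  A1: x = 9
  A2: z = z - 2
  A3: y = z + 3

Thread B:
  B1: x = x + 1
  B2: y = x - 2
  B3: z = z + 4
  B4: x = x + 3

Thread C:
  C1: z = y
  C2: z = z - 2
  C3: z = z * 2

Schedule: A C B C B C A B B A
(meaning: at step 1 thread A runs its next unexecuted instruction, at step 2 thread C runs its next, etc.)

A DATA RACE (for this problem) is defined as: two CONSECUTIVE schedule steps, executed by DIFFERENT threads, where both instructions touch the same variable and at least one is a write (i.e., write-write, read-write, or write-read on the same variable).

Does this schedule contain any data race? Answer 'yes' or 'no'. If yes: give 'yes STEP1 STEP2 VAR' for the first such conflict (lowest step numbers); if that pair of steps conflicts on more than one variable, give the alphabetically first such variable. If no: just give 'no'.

Answer: yes 6 7 z

Derivation:
Steps 1,2: A(r=-,w=x) vs C(r=y,w=z). No conflict.
Steps 2,3: C(r=y,w=z) vs B(r=x,w=x). No conflict.
Steps 3,4: B(r=x,w=x) vs C(r=z,w=z). No conflict.
Steps 4,5: C(r=z,w=z) vs B(r=x,w=y). No conflict.
Steps 5,6: B(r=x,w=y) vs C(r=z,w=z). No conflict.
Steps 6,7: C(z = z * 2) vs A(z = z - 2). RACE on z (W-W).
Steps 7,8: A(z = z - 2) vs B(z = z + 4). RACE on z (W-W).
Steps 8,9: same thread (B). No race.
Steps 9,10: B(r=x,w=x) vs A(r=z,w=y). No conflict.
First conflict at steps 6,7.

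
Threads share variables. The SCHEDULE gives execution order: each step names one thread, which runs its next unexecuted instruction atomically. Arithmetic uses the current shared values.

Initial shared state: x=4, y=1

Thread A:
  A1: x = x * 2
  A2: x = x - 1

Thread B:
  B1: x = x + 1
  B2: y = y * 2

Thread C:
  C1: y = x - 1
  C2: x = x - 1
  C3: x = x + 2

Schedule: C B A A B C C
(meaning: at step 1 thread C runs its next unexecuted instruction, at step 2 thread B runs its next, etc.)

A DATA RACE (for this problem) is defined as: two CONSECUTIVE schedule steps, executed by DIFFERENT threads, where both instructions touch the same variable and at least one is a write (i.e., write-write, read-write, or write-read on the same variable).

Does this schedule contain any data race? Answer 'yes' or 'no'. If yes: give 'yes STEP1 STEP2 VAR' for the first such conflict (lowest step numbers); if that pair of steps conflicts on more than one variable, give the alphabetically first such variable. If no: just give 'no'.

Steps 1,2: C(y = x - 1) vs B(x = x + 1). RACE on x (R-W).
Steps 2,3: B(x = x + 1) vs A(x = x * 2). RACE on x (W-W).
Steps 3,4: same thread (A). No race.
Steps 4,5: A(r=x,w=x) vs B(r=y,w=y). No conflict.
Steps 5,6: B(r=y,w=y) vs C(r=x,w=x). No conflict.
Steps 6,7: same thread (C). No race.
First conflict at steps 1,2.

Answer: yes 1 2 x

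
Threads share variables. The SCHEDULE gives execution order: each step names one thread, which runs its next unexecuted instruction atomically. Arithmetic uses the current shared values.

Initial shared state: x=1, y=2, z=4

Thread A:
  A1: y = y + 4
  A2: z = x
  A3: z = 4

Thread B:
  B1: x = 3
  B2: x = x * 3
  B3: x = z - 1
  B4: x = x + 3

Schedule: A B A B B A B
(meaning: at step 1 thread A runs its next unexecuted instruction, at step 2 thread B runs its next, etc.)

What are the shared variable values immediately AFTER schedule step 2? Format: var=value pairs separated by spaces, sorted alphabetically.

Step 1: thread A executes A1 (y = y + 4). Shared: x=1 y=6 z=4. PCs: A@1 B@0
Step 2: thread B executes B1 (x = 3). Shared: x=3 y=6 z=4. PCs: A@1 B@1

Answer: x=3 y=6 z=4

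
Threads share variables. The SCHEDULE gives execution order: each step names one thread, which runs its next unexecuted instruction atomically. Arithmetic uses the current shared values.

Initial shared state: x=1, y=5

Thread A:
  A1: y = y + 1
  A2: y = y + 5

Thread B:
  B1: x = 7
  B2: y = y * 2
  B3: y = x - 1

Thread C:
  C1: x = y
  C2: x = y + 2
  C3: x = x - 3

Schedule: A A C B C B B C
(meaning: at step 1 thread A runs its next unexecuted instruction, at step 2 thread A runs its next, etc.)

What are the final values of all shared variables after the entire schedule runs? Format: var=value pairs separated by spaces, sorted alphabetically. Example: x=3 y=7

Step 1: thread A executes A1 (y = y + 1). Shared: x=1 y=6. PCs: A@1 B@0 C@0
Step 2: thread A executes A2 (y = y + 5). Shared: x=1 y=11. PCs: A@2 B@0 C@0
Step 3: thread C executes C1 (x = y). Shared: x=11 y=11. PCs: A@2 B@0 C@1
Step 4: thread B executes B1 (x = 7). Shared: x=7 y=11. PCs: A@2 B@1 C@1
Step 5: thread C executes C2 (x = y + 2). Shared: x=13 y=11. PCs: A@2 B@1 C@2
Step 6: thread B executes B2 (y = y * 2). Shared: x=13 y=22. PCs: A@2 B@2 C@2
Step 7: thread B executes B3 (y = x - 1). Shared: x=13 y=12. PCs: A@2 B@3 C@2
Step 8: thread C executes C3 (x = x - 3). Shared: x=10 y=12. PCs: A@2 B@3 C@3

Answer: x=10 y=12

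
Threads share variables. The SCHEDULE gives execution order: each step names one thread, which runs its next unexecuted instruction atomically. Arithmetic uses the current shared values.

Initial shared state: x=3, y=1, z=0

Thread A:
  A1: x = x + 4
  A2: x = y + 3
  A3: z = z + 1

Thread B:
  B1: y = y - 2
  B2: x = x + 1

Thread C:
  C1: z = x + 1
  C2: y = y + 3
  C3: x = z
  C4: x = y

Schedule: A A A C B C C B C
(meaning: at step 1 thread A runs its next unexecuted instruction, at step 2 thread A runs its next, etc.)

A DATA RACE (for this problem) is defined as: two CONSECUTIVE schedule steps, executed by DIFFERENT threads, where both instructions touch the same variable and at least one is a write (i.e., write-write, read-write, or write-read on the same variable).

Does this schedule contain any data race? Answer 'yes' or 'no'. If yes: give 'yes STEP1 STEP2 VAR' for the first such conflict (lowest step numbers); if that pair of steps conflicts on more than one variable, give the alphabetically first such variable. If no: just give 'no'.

Answer: yes 3 4 z

Derivation:
Steps 1,2: same thread (A). No race.
Steps 2,3: same thread (A). No race.
Steps 3,4: A(z = z + 1) vs C(z = x + 1). RACE on z (W-W).
Steps 4,5: C(r=x,w=z) vs B(r=y,w=y). No conflict.
Steps 5,6: B(y = y - 2) vs C(y = y + 3). RACE on y (W-W).
Steps 6,7: same thread (C). No race.
Steps 7,8: C(x = z) vs B(x = x + 1). RACE on x (W-W).
Steps 8,9: B(x = x + 1) vs C(x = y). RACE on x (W-W).
First conflict at steps 3,4.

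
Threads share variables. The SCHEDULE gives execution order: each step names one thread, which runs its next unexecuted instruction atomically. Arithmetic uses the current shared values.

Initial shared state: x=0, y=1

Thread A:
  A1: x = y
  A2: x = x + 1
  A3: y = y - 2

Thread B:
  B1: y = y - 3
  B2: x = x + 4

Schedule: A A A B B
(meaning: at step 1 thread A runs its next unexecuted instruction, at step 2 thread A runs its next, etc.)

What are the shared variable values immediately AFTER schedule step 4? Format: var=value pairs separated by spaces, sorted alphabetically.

Answer: x=2 y=-4

Derivation:
Step 1: thread A executes A1 (x = y). Shared: x=1 y=1. PCs: A@1 B@0
Step 2: thread A executes A2 (x = x + 1). Shared: x=2 y=1. PCs: A@2 B@0
Step 3: thread A executes A3 (y = y - 2). Shared: x=2 y=-1. PCs: A@3 B@0
Step 4: thread B executes B1 (y = y - 3). Shared: x=2 y=-4. PCs: A@3 B@1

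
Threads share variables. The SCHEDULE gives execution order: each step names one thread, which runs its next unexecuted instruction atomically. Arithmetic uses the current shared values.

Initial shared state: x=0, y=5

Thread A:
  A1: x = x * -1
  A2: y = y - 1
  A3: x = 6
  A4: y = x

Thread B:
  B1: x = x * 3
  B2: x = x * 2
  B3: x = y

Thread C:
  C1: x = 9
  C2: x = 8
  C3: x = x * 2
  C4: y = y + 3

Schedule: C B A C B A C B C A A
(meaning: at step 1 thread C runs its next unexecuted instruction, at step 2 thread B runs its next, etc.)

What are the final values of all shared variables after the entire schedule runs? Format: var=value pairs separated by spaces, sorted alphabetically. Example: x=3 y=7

Step 1: thread C executes C1 (x = 9). Shared: x=9 y=5. PCs: A@0 B@0 C@1
Step 2: thread B executes B1 (x = x * 3). Shared: x=27 y=5. PCs: A@0 B@1 C@1
Step 3: thread A executes A1 (x = x * -1). Shared: x=-27 y=5. PCs: A@1 B@1 C@1
Step 4: thread C executes C2 (x = 8). Shared: x=8 y=5. PCs: A@1 B@1 C@2
Step 5: thread B executes B2 (x = x * 2). Shared: x=16 y=5. PCs: A@1 B@2 C@2
Step 6: thread A executes A2 (y = y - 1). Shared: x=16 y=4. PCs: A@2 B@2 C@2
Step 7: thread C executes C3 (x = x * 2). Shared: x=32 y=4. PCs: A@2 B@2 C@3
Step 8: thread B executes B3 (x = y). Shared: x=4 y=4. PCs: A@2 B@3 C@3
Step 9: thread C executes C4 (y = y + 3). Shared: x=4 y=7. PCs: A@2 B@3 C@4
Step 10: thread A executes A3 (x = 6). Shared: x=6 y=7. PCs: A@3 B@3 C@4
Step 11: thread A executes A4 (y = x). Shared: x=6 y=6. PCs: A@4 B@3 C@4

Answer: x=6 y=6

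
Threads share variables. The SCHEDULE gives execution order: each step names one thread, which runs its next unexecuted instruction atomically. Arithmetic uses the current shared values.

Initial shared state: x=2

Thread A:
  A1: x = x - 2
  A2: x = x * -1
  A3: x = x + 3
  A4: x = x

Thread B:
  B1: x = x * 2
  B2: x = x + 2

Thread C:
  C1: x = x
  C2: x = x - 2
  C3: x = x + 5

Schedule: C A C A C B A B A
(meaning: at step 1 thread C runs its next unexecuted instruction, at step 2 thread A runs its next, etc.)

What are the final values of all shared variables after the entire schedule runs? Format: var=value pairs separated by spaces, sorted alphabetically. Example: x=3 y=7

Answer: x=19

Derivation:
Step 1: thread C executes C1 (x = x). Shared: x=2. PCs: A@0 B@0 C@1
Step 2: thread A executes A1 (x = x - 2). Shared: x=0. PCs: A@1 B@0 C@1
Step 3: thread C executes C2 (x = x - 2). Shared: x=-2. PCs: A@1 B@0 C@2
Step 4: thread A executes A2 (x = x * -1). Shared: x=2. PCs: A@2 B@0 C@2
Step 5: thread C executes C3 (x = x + 5). Shared: x=7. PCs: A@2 B@0 C@3
Step 6: thread B executes B1 (x = x * 2). Shared: x=14. PCs: A@2 B@1 C@3
Step 7: thread A executes A3 (x = x + 3). Shared: x=17. PCs: A@3 B@1 C@3
Step 8: thread B executes B2 (x = x + 2). Shared: x=19. PCs: A@3 B@2 C@3
Step 9: thread A executes A4 (x = x). Shared: x=19. PCs: A@4 B@2 C@3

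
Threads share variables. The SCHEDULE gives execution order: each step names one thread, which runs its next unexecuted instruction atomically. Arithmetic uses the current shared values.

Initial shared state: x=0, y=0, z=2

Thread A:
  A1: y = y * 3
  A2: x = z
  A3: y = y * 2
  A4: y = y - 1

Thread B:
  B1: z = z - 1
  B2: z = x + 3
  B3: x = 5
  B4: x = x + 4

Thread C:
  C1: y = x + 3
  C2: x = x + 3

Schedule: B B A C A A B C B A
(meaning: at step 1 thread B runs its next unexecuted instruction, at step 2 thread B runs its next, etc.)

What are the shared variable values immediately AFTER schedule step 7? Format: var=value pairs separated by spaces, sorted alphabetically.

Step 1: thread B executes B1 (z = z - 1). Shared: x=0 y=0 z=1. PCs: A@0 B@1 C@0
Step 2: thread B executes B2 (z = x + 3). Shared: x=0 y=0 z=3. PCs: A@0 B@2 C@0
Step 3: thread A executes A1 (y = y * 3). Shared: x=0 y=0 z=3. PCs: A@1 B@2 C@0
Step 4: thread C executes C1 (y = x + 3). Shared: x=0 y=3 z=3. PCs: A@1 B@2 C@1
Step 5: thread A executes A2 (x = z). Shared: x=3 y=3 z=3. PCs: A@2 B@2 C@1
Step 6: thread A executes A3 (y = y * 2). Shared: x=3 y=6 z=3. PCs: A@3 B@2 C@1
Step 7: thread B executes B3 (x = 5). Shared: x=5 y=6 z=3. PCs: A@3 B@3 C@1

Answer: x=5 y=6 z=3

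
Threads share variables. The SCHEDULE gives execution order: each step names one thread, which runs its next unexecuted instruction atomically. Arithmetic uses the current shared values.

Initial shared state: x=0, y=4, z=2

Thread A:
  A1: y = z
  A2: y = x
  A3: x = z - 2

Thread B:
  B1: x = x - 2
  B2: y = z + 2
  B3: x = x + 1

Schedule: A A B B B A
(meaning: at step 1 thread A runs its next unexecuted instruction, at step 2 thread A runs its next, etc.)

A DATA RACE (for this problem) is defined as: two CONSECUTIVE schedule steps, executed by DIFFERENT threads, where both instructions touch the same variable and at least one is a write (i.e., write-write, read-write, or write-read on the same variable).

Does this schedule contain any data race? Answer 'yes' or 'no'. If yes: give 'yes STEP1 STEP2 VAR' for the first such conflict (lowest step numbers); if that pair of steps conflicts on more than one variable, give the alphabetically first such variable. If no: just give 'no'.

Answer: yes 2 3 x

Derivation:
Steps 1,2: same thread (A). No race.
Steps 2,3: A(y = x) vs B(x = x - 2). RACE on x (R-W).
Steps 3,4: same thread (B). No race.
Steps 4,5: same thread (B). No race.
Steps 5,6: B(x = x + 1) vs A(x = z - 2). RACE on x (W-W).
First conflict at steps 2,3.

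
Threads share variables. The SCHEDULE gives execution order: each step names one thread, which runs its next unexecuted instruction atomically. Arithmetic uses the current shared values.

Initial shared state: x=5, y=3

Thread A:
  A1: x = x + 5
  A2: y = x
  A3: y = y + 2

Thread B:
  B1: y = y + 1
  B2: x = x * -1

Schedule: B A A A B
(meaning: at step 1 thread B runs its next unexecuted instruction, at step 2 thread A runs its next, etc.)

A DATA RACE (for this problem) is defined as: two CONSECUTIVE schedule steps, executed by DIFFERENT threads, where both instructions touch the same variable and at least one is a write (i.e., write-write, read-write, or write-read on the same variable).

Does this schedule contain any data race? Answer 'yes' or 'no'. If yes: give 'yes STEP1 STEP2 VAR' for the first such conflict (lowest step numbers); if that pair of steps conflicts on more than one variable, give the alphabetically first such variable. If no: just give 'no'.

Answer: no

Derivation:
Steps 1,2: B(r=y,w=y) vs A(r=x,w=x). No conflict.
Steps 2,3: same thread (A). No race.
Steps 3,4: same thread (A). No race.
Steps 4,5: A(r=y,w=y) vs B(r=x,w=x). No conflict.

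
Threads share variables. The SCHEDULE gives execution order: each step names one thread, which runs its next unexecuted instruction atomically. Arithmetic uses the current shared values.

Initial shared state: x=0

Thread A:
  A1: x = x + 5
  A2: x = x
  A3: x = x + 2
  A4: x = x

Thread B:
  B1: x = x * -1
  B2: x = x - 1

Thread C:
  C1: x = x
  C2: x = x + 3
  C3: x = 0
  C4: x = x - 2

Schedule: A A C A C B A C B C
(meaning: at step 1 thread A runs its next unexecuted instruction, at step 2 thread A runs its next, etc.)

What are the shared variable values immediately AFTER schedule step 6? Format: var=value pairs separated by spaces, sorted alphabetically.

Step 1: thread A executes A1 (x = x + 5). Shared: x=5. PCs: A@1 B@0 C@0
Step 2: thread A executes A2 (x = x). Shared: x=5. PCs: A@2 B@0 C@0
Step 3: thread C executes C1 (x = x). Shared: x=5. PCs: A@2 B@0 C@1
Step 4: thread A executes A3 (x = x + 2). Shared: x=7. PCs: A@3 B@0 C@1
Step 5: thread C executes C2 (x = x + 3). Shared: x=10. PCs: A@3 B@0 C@2
Step 6: thread B executes B1 (x = x * -1). Shared: x=-10. PCs: A@3 B@1 C@2

Answer: x=-10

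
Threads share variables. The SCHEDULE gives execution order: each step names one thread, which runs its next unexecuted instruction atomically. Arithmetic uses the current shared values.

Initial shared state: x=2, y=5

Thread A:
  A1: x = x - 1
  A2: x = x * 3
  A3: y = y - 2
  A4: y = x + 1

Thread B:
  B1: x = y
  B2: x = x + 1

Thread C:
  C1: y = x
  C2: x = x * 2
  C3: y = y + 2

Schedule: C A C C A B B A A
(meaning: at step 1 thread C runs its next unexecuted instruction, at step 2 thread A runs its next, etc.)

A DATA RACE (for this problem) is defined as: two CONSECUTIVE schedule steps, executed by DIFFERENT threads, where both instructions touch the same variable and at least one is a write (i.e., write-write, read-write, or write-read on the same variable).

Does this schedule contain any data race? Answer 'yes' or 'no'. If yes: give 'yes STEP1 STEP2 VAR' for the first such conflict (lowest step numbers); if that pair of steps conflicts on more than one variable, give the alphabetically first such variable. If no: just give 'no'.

Steps 1,2: C(y = x) vs A(x = x - 1). RACE on x (R-W).
Steps 2,3: A(x = x - 1) vs C(x = x * 2). RACE on x (W-W).
Steps 3,4: same thread (C). No race.
Steps 4,5: C(r=y,w=y) vs A(r=x,w=x). No conflict.
Steps 5,6: A(x = x * 3) vs B(x = y). RACE on x (W-W).
Steps 6,7: same thread (B). No race.
Steps 7,8: B(r=x,w=x) vs A(r=y,w=y). No conflict.
Steps 8,9: same thread (A). No race.
First conflict at steps 1,2.

Answer: yes 1 2 x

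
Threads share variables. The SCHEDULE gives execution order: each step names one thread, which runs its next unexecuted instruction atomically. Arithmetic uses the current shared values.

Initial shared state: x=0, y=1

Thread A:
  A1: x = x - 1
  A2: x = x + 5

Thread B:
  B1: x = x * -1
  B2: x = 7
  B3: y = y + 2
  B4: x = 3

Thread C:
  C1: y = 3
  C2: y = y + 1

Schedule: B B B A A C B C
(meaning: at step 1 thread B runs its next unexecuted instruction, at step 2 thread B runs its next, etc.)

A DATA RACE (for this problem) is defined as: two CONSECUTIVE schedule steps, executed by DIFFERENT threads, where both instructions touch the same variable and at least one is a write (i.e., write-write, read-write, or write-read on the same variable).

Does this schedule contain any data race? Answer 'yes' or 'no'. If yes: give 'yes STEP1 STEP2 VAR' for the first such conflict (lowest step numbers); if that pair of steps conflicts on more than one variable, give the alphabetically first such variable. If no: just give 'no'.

Steps 1,2: same thread (B). No race.
Steps 2,3: same thread (B). No race.
Steps 3,4: B(r=y,w=y) vs A(r=x,w=x). No conflict.
Steps 4,5: same thread (A). No race.
Steps 5,6: A(r=x,w=x) vs C(r=-,w=y). No conflict.
Steps 6,7: C(r=-,w=y) vs B(r=-,w=x). No conflict.
Steps 7,8: B(r=-,w=x) vs C(r=y,w=y). No conflict.

Answer: no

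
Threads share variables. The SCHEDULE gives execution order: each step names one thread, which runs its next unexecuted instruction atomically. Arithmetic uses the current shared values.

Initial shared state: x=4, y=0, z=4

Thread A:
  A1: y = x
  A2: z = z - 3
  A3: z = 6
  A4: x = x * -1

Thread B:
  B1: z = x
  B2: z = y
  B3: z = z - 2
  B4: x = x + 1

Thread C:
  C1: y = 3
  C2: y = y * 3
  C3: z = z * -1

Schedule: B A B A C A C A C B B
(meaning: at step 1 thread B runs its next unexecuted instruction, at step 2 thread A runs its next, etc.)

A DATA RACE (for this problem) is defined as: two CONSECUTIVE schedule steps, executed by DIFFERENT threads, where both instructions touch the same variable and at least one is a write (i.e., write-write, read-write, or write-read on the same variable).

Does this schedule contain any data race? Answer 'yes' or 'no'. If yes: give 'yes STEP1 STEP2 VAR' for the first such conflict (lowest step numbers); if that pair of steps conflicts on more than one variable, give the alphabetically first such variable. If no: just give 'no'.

Steps 1,2: B(r=x,w=z) vs A(r=x,w=y). No conflict.
Steps 2,3: A(y = x) vs B(z = y). RACE on y (W-R).
Steps 3,4: B(z = y) vs A(z = z - 3). RACE on z (W-W).
Steps 4,5: A(r=z,w=z) vs C(r=-,w=y). No conflict.
Steps 5,6: C(r=-,w=y) vs A(r=-,w=z). No conflict.
Steps 6,7: A(r=-,w=z) vs C(r=y,w=y). No conflict.
Steps 7,8: C(r=y,w=y) vs A(r=x,w=x). No conflict.
Steps 8,9: A(r=x,w=x) vs C(r=z,w=z). No conflict.
Steps 9,10: C(z = z * -1) vs B(z = z - 2). RACE on z (W-W).
Steps 10,11: same thread (B). No race.
First conflict at steps 2,3.

Answer: yes 2 3 y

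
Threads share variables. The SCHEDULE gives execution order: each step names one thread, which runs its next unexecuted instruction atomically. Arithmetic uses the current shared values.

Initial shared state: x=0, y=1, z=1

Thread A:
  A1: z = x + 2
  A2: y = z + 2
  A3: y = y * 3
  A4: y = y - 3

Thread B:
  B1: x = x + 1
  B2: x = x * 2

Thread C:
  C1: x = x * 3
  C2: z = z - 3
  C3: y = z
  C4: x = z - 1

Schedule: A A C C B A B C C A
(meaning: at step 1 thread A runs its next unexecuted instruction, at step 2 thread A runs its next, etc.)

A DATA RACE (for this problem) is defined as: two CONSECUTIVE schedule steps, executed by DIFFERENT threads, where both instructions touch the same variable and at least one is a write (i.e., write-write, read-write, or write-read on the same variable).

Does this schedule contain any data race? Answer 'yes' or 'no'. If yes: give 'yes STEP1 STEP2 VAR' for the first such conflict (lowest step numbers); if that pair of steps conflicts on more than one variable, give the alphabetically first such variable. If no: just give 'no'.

Answer: no

Derivation:
Steps 1,2: same thread (A). No race.
Steps 2,3: A(r=z,w=y) vs C(r=x,w=x). No conflict.
Steps 3,4: same thread (C). No race.
Steps 4,5: C(r=z,w=z) vs B(r=x,w=x). No conflict.
Steps 5,6: B(r=x,w=x) vs A(r=y,w=y). No conflict.
Steps 6,7: A(r=y,w=y) vs B(r=x,w=x). No conflict.
Steps 7,8: B(r=x,w=x) vs C(r=z,w=y). No conflict.
Steps 8,9: same thread (C). No race.
Steps 9,10: C(r=z,w=x) vs A(r=y,w=y). No conflict.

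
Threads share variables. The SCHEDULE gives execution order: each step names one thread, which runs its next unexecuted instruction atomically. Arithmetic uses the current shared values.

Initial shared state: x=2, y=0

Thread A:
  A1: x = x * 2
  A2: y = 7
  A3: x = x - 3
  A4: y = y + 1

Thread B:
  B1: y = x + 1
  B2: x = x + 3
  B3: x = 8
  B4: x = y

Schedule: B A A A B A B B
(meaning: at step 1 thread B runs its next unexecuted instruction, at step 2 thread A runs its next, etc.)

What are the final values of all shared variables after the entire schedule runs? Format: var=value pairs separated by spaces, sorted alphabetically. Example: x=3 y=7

Step 1: thread B executes B1 (y = x + 1). Shared: x=2 y=3. PCs: A@0 B@1
Step 2: thread A executes A1 (x = x * 2). Shared: x=4 y=3. PCs: A@1 B@1
Step 3: thread A executes A2 (y = 7). Shared: x=4 y=7. PCs: A@2 B@1
Step 4: thread A executes A3 (x = x - 3). Shared: x=1 y=7. PCs: A@3 B@1
Step 5: thread B executes B2 (x = x + 3). Shared: x=4 y=7. PCs: A@3 B@2
Step 6: thread A executes A4 (y = y + 1). Shared: x=4 y=8. PCs: A@4 B@2
Step 7: thread B executes B3 (x = 8). Shared: x=8 y=8. PCs: A@4 B@3
Step 8: thread B executes B4 (x = y). Shared: x=8 y=8. PCs: A@4 B@4

Answer: x=8 y=8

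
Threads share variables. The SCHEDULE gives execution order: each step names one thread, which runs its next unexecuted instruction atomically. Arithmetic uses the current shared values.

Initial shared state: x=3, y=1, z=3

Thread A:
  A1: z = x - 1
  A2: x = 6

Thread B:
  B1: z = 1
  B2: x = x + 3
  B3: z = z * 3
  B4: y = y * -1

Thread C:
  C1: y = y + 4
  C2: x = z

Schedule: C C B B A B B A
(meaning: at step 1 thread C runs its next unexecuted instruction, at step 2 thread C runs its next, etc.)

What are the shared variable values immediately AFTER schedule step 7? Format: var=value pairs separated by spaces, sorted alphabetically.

Step 1: thread C executes C1 (y = y + 4). Shared: x=3 y=5 z=3. PCs: A@0 B@0 C@1
Step 2: thread C executes C2 (x = z). Shared: x=3 y=5 z=3. PCs: A@0 B@0 C@2
Step 3: thread B executes B1 (z = 1). Shared: x=3 y=5 z=1. PCs: A@0 B@1 C@2
Step 4: thread B executes B2 (x = x + 3). Shared: x=6 y=5 z=1. PCs: A@0 B@2 C@2
Step 5: thread A executes A1 (z = x - 1). Shared: x=6 y=5 z=5. PCs: A@1 B@2 C@2
Step 6: thread B executes B3 (z = z * 3). Shared: x=6 y=5 z=15. PCs: A@1 B@3 C@2
Step 7: thread B executes B4 (y = y * -1). Shared: x=6 y=-5 z=15. PCs: A@1 B@4 C@2

Answer: x=6 y=-5 z=15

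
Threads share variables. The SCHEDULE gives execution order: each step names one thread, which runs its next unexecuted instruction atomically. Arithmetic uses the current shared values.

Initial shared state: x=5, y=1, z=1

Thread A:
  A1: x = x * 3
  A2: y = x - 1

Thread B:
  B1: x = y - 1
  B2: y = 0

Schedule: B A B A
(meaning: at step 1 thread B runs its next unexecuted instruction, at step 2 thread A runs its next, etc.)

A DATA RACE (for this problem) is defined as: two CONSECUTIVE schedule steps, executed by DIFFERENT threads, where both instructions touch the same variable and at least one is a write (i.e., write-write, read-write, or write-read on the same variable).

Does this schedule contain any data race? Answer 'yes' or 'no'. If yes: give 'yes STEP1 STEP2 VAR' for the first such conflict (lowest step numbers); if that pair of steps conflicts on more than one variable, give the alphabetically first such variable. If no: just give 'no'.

Answer: yes 1 2 x

Derivation:
Steps 1,2: B(x = y - 1) vs A(x = x * 3). RACE on x (W-W).
Steps 2,3: A(r=x,w=x) vs B(r=-,w=y). No conflict.
Steps 3,4: B(y = 0) vs A(y = x - 1). RACE on y (W-W).
First conflict at steps 1,2.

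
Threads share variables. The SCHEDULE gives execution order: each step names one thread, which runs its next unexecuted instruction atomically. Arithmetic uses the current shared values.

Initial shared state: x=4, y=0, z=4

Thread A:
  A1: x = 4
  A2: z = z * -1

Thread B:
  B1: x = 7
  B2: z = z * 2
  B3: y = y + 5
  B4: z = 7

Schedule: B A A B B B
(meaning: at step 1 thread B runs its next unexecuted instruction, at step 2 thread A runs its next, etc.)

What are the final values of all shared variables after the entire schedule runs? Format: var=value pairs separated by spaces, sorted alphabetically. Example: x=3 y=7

Step 1: thread B executes B1 (x = 7). Shared: x=7 y=0 z=4. PCs: A@0 B@1
Step 2: thread A executes A1 (x = 4). Shared: x=4 y=0 z=4. PCs: A@1 B@1
Step 3: thread A executes A2 (z = z * -1). Shared: x=4 y=0 z=-4. PCs: A@2 B@1
Step 4: thread B executes B2 (z = z * 2). Shared: x=4 y=0 z=-8. PCs: A@2 B@2
Step 5: thread B executes B3 (y = y + 5). Shared: x=4 y=5 z=-8. PCs: A@2 B@3
Step 6: thread B executes B4 (z = 7). Shared: x=4 y=5 z=7. PCs: A@2 B@4

Answer: x=4 y=5 z=7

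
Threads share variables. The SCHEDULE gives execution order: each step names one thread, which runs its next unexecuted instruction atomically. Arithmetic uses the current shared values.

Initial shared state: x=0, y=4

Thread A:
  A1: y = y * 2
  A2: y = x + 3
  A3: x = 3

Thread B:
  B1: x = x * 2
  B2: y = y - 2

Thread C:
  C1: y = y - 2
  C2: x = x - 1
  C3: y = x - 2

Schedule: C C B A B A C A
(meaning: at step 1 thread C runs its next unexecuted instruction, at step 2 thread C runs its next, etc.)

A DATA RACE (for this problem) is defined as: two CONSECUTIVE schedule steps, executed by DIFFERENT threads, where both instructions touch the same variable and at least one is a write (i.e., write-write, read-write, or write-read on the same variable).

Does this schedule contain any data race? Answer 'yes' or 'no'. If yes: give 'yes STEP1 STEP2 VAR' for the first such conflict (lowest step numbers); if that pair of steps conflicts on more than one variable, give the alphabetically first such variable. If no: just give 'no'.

Steps 1,2: same thread (C). No race.
Steps 2,3: C(x = x - 1) vs B(x = x * 2). RACE on x (W-W).
Steps 3,4: B(r=x,w=x) vs A(r=y,w=y). No conflict.
Steps 4,5: A(y = y * 2) vs B(y = y - 2). RACE on y (W-W).
Steps 5,6: B(y = y - 2) vs A(y = x + 3). RACE on y (W-W).
Steps 6,7: A(y = x + 3) vs C(y = x - 2). RACE on y (W-W).
Steps 7,8: C(y = x - 2) vs A(x = 3). RACE on x (R-W).
First conflict at steps 2,3.

Answer: yes 2 3 x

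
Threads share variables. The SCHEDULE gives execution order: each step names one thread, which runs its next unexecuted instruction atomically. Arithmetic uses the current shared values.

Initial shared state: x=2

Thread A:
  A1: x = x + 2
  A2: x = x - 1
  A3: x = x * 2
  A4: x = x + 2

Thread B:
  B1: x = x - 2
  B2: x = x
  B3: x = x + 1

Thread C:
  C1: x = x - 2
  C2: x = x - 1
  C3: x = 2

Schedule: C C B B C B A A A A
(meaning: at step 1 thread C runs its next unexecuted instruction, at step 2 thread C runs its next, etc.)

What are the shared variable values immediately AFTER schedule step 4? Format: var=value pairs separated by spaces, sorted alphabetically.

Step 1: thread C executes C1 (x = x - 2). Shared: x=0. PCs: A@0 B@0 C@1
Step 2: thread C executes C2 (x = x - 1). Shared: x=-1. PCs: A@0 B@0 C@2
Step 3: thread B executes B1 (x = x - 2). Shared: x=-3. PCs: A@0 B@1 C@2
Step 4: thread B executes B2 (x = x). Shared: x=-3. PCs: A@0 B@2 C@2

Answer: x=-3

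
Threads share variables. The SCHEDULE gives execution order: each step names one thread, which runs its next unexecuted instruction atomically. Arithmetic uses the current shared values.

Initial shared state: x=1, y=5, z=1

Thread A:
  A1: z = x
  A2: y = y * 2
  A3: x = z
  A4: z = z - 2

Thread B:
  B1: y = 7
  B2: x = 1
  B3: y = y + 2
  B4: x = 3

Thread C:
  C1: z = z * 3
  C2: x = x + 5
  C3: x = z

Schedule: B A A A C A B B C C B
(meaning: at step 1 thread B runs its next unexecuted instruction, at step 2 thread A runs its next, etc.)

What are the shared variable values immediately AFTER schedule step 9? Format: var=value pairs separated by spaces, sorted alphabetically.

Answer: x=6 y=16 z=1

Derivation:
Step 1: thread B executes B1 (y = 7). Shared: x=1 y=7 z=1. PCs: A@0 B@1 C@0
Step 2: thread A executes A1 (z = x). Shared: x=1 y=7 z=1. PCs: A@1 B@1 C@0
Step 3: thread A executes A2 (y = y * 2). Shared: x=1 y=14 z=1. PCs: A@2 B@1 C@0
Step 4: thread A executes A3 (x = z). Shared: x=1 y=14 z=1. PCs: A@3 B@1 C@0
Step 5: thread C executes C1 (z = z * 3). Shared: x=1 y=14 z=3. PCs: A@3 B@1 C@1
Step 6: thread A executes A4 (z = z - 2). Shared: x=1 y=14 z=1. PCs: A@4 B@1 C@1
Step 7: thread B executes B2 (x = 1). Shared: x=1 y=14 z=1. PCs: A@4 B@2 C@1
Step 8: thread B executes B3 (y = y + 2). Shared: x=1 y=16 z=1. PCs: A@4 B@3 C@1
Step 9: thread C executes C2 (x = x + 5). Shared: x=6 y=16 z=1. PCs: A@4 B@3 C@2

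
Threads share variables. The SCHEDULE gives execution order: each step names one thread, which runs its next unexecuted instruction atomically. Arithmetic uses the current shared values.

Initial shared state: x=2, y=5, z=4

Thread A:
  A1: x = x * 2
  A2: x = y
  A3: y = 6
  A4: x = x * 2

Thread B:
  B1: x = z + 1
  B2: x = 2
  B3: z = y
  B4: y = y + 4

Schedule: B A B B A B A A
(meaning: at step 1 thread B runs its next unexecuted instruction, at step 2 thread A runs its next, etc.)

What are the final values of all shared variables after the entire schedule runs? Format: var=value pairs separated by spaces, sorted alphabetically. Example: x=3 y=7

Answer: x=10 y=6 z=5

Derivation:
Step 1: thread B executes B1 (x = z + 1). Shared: x=5 y=5 z=4. PCs: A@0 B@1
Step 2: thread A executes A1 (x = x * 2). Shared: x=10 y=5 z=4. PCs: A@1 B@1
Step 3: thread B executes B2 (x = 2). Shared: x=2 y=5 z=4. PCs: A@1 B@2
Step 4: thread B executes B3 (z = y). Shared: x=2 y=5 z=5. PCs: A@1 B@3
Step 5: thread A executes A2 (x = y). Shared: x=5 y=5 z=5. PCs: A@2 B@3
Step 6: thread B executes B4 (y = y + 4). Shared: x=5 y=9 z=5. PCs: A@2 B@4
Step 7: thread A executes A3 (y = 6). Shared: x=5 y=6 z=5. PCs: A@3 B@4
Step 8: thread A executes A4 (x = x * 2). Shared: x=10 y=6 z=5. PCs: A@4 B@4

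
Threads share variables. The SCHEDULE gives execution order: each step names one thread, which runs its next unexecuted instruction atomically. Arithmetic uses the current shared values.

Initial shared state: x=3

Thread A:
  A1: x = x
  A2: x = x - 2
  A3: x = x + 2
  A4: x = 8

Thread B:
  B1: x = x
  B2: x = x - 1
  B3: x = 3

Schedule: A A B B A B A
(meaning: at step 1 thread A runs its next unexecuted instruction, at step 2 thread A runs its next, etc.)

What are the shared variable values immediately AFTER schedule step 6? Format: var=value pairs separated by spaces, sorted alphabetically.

Step 1: thread A executes A1 (x = x). Shared: x=3. PCs: A@1 B@0
Step 2: thread A executes A2 (x = x - 2). Shared: x=1. PCs: A@2 B@0
Step 3: thread B executes B1 (x = x). Shared: x=1. PCs: A@2 B@1
Step 4: thread B executes B2 (x = x - 1). Shared: x=0. PCs: A@2 B@2
Step 5: thread A executes A3 (x = x + 2). Shared: x=2. PCs: A@3 B@2
Step 6: thread B executes B3 (x = 3). Shared: x=3. PCs: A@3 B@3

Answer: x=3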